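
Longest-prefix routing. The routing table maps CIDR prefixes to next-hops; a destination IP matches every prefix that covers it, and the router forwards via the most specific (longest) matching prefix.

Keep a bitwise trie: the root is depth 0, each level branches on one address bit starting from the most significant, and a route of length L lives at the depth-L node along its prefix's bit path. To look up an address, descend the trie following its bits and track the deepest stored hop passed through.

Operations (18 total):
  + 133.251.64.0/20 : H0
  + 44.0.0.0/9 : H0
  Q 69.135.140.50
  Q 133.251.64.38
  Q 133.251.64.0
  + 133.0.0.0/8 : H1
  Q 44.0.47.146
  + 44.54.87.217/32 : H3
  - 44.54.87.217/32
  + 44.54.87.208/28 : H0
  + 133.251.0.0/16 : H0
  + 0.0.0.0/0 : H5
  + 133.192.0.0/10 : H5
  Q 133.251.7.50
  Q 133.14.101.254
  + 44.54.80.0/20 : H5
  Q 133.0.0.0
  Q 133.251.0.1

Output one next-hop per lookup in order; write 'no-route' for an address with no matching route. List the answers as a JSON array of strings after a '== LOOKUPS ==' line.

Apply in order:
  add 133.251.64.0/20 -> H0 at depth 20
  add 44.0.0.0/9 -> H0 at depth 9
  lookup 69.135.140.50: bits 0 walk d0:-→d1:- -> no-route
  lookup 133.251.64.38: bits 10000101111110110100 walk d0:-→d1:-→d2:-→d3:-→d4:-→d5:-→d6:-→d7:-→d8:-→d9:-→d10:-→d11:-→d12:-→d13:-→d14:-→d15:-→d16:-→d17:-→d18:-→d19:-→d20:H0 -> H0
  lookup 133.251.64.0: bits 10000101111110110100 walk d0:-→d1:-→d2:-→d3:-→d4:-→d5:-→d6:-→d7:-→d8:-→d9:-→d10:-→d11:-→d12:-→d13:-→d14:-→d15:-→d16:-→d17:-→d18:-→d19:-→d20:H0 -> H0
  add 133.0.0.0/8 -> H1 at depth 8
  lookup 44.0.47.146: bits 001011000 walk d0:-→d1:-→d2:-→d3:-→d4:-→d5:-→d6:-→d7:-→d8:-→d9:H0 -> H0
  add 44.54.87.217/32 -> H3 at depth 32
  del 44.54.87.217/32 (clear depth 32)
  add 44.54.87.208/28 -> H0 at depth 28
  add 133.251.0.0/16 -> H0 at depth 16
  add 0.0.0.0/0 -> H5 at depth 0
  add 133.192.0.0/10 -> H5 at depth 10
  lookup 133.251.7.50: bits 10000101111110110 walk d0:H5→d1:-→d2:-→d3:-→d4:-→d5:-→d6:-→d7:-→d8:H1→d9:-→d10:H5→d11:-→d12:-→d13:-→d14:-→d15:-→d16:H0→d17:- -> H0
  lookup 133.14.101.254: bits 10000101 walk d0:H5→d1:-→d2:-→d3:-→d4:-→d5:-→d6:-→d7:-→d8:H1 -> H1
  add 44.54.80.0/20 -> H5 at depth 20
  lookup 133.0.0.0: bits 10000101 walk d0:H5→d1:-→d2:-→d3:-→d4:-→d5:-→d6:-→d7:-→d8:H1 -> H1
  lookup 133.251.0.1: bits 10000101111110110 walk d0:H5→d1:-→d2:-→d3:-→d4:-→d5:-→d6:-→d7:-→d8:H1→d9:-→d10:H5→d11:-→d12:-→d13:-→d14:-→d15:-→d16:H0→d17:- -> H0

== LOOKUPS ==
["no-route","H0","H0","H0","H0","H1","H1","H0"]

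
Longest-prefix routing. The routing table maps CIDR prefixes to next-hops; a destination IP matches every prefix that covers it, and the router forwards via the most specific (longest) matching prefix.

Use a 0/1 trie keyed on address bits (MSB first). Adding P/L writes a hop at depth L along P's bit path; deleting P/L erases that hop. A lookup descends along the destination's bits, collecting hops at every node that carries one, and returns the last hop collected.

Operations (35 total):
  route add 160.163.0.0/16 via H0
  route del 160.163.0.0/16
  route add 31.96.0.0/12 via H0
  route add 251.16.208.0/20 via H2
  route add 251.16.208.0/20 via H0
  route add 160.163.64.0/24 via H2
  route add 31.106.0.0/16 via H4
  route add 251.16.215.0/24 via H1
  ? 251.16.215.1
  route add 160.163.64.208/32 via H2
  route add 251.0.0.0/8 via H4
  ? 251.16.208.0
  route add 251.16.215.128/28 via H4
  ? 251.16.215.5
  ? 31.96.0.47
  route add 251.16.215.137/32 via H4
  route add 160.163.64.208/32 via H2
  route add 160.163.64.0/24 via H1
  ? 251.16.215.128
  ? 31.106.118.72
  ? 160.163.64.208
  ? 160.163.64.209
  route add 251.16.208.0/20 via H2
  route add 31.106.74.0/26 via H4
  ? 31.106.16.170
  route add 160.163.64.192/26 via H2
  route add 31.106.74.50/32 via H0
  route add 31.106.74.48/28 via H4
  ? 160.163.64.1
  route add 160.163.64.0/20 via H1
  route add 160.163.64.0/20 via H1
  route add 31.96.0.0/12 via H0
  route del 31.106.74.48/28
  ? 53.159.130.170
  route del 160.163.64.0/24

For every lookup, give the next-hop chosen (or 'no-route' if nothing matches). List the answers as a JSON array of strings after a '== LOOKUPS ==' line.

Trace:
  add 160.163.0.0/16 -> H0 at depth 16
  del 160.163.0.0/16 (clear depth 16)
  add 31.96.0.0/12 -> H0 at depth 12
  add 251.16.208.0/20 -> H2 at depth 20
  add 251.16.208.0/20 -> H0 at depth 20
  add 160.163.64.0/24 -> H2 at depth 24
  add 31.106.0.0/16 -> H4 at depth 16
  add 251.16.215.0/24 -> H1 at depth 24
  ? 251.16.215.1  path d0:-→d1:-→d2:-→d3:-→d4:-→d5:-→d6:-→d7:-→d8:-→d9:-→d10:-→d11:-→d12:-→d13:-→d14:-→d15:-→d16:-→d17:-→d18:-→d19:-→d20:H0→d21:-→d22:-→d23:-→d24:H1  best=H1
  add 160.163.64.208/32 -> H2 at depth 32
  add 251.0.0.0/8 -> H4 at depth 8
  ? 251.16.208.0  path d0:-→d1:-→d2:-→d3:-→d4:-→d5:-→d6:-→d7:-→d8:H4→d9:-→d10:-→d11:-→d12:-→d13:-→d14:-→d15:-→d16:-→d17:-→d18:-→d19:-→d20:H0→d21:-  best=H0
  add 251.16.215.128/28 -> H4 at depth 28
  ? 251.16.215.5  path d0:-→d1:-→d2:-→d3:-→d4:-→d5:-→d6:-→d7:-→d8:H4→d9:-→d10:-→d11:-→d12:-→d13:-→d14:-→d15:-→d16:-→d17:-→d18:-→d19:-→d20:H0→d21:-→d22:-→d23:-→d24:H1  best=H1
  ? 31.96.0.47  path d0:-→d1:-→d2:-→d3:-→d4:-→d5:-→d6:-→d7:-→d8:-→d9:-→d10:-→d11:-→d12:H0  best=H0
  add 251.16.215.137/32 -> H4 at depth 32
  add 160.163.64.208/32 -> H2 at depth 32
  add 160.163.64.0/24 -> H1 at depth 24
  ? 251.16.215.128  path d0:-→d1:-→d2:-→d3:-→d4:-→d5:-→d6:-→d7:-→d8:H4→d9:-→d10:-→d11:-→d12:-→d13:-→d14:-→d15:-→d16:-→d17:-→d18:-→d19:-→d20:H0→d21:-→d22:-→d23:-→d24:H1→d25:-→d26:-→d27:-→d28:H4  best=H4
  ? 31.106.118.72  path d0:-→d1:-→d2:-→d3:-→d4:-→d5:-→d6:-→d7:-→d8:-→d9:-→d10:-→d11:-→d12:H0→d13:-→d14:-→d15:-→d16:H4  best=H4
  ? 160.163.64.208  path d0:-→d1:-→d2:-→d3:-→d4:-→d5:-→d6:-→d7:-→d8:-→d9:-→d10:-→d11:-→d12:-→d13:-→d14:-→d15:-→d16:-→d17:-→d18:-→d19:-→d20:-→d21:-→d22:-→d23:-→d24:H1→d25:-→d26:-→d27:-→d28:-→d29:-→d30:-→d31:-→d32:H2  best=H2
  ? 160.163.64.209  path d0:-→d1:-→d2:-→d3:-→d4:-→d5:-→d6:-→d7:-→d8:-→d9:-→d10:-→d11:-→d12:-→d13:-→d14:-→d15:-→d16:-→d17:-→d18:-→d19:-→d20:-→d21:-→d22:-→d23:-→d24:H1→d25:-→d26:-→d27:-→d28:-→d29:-→d30:-→d31:-  best=H1
  add 251.16.208.0/20 -> H2 at depth 20
  add 31.106.74.0/26 -> H4 at depth 26
  ? 31.106.16.170  path d0:-→d1:-→d2:-→d3:-→d4:-→d5:-→d6:-→d7:-→d8:-→d9:-→d10:-→d11:-→d12:H0→d13:-→d14:-→d15:-→d16:H4→d17:-  best=H4
  add 160.163.64.192/26 -> H2 at depth 26
  add 31.106.74.50/32 -> H0 at depth 32
  add 31.106.74.48/28 -> H4 at depth 28
  ? 160.163.64.1  path d0:-→d1:-→d2:-→d3:-→d4:-→d5:-→d6:-→d7:-→d8:-→d9:-→d10:-→d11:-→d12:-→d13:-→d14:-→d15:-→d16:-→d17:-→d18:-→d19:-→d20:-→d21:-→d22:-→d23:-→d24:H1  best=H1
  add 160.163.64.0/20 -> H1 at depth 20
  add 160.163.64.0/20 -> H1 at depth 20
  add 31.96.0.0/12 -> H0 at depth 12
  del 31.106.74.48/28 (clear depth 28)
  ? 53.159.130.170  path d0:-→d1:-→d2:-  best=no-route
  del 160.163.64.0/24 (clear depth 24)

== LOOKUPS ==
["H1","H0","H1","H0","H4","H4","H2","H1","H4","H1","no-route"]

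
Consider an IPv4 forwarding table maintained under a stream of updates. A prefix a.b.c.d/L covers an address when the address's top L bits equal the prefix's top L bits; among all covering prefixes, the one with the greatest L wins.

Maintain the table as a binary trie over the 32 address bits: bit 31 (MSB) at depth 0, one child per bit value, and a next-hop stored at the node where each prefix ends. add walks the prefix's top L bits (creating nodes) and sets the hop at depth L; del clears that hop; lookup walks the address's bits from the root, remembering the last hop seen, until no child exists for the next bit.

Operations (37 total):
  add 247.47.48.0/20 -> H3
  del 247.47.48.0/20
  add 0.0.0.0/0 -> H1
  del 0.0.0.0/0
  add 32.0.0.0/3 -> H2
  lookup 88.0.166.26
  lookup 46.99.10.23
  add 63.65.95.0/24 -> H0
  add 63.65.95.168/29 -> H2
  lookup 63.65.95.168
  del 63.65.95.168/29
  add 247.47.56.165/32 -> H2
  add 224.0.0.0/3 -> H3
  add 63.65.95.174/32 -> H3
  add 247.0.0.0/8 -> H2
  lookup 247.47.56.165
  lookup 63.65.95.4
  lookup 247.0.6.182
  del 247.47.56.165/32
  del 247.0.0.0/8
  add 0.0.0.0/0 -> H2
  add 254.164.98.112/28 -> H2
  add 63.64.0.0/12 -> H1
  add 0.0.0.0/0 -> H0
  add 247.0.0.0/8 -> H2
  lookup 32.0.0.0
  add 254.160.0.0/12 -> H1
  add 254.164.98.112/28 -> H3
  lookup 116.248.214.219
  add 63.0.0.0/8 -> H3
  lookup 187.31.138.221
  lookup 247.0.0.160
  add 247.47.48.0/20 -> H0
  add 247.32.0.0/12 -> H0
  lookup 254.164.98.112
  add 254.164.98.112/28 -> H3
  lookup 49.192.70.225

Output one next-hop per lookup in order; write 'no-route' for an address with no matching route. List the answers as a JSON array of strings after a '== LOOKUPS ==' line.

Process each operation:
  add 247.47.48.0/20 -> H3 at depth 20
  - 247.47.48.0/20 clear@20
  add 0.0.0.0/0 -> H1 at depth 0
  - 0.0.0.0/0 clear@0
  add 32.0.0.0/3 -> H2 at depth 3
  Q 88.0.166.26: descend 0 ; hops seen [∅] ; pick no-route
  Q 46.99.10.23: descend 001 ; hops seen [H2] ; pick H2
  add 63.65.95.0/24 -> H0 at depth 24
  add 63.65.95.168/29 -> H2 at depth 29
  Q 63.65.95.168: descend 00111111010000010101111110101 ; hops seen [H2,H0,H2] ; pick H2
  - 63.65.95.168/29 clear@29
  add 247.47.56.165/32 -> H2 at depth 32
  add 224.0.0.0/3 -> H3 at depth 3
  add 63.65.95.174/32 -> H3 at depth 32
  add 247.0.0.0/8 -> H2 at depth 8
  Q 247.47.56.165: descend 11110111001011110011100010100101 ; hops seen [H3,H2,H2] ; pick H2
  Q 63.65.95.4: descend 001111110100000101011111 ; hops seen [H2,H0] ; pick H0
  Q 247.0.6.182: descend 1111011100 ; hops seen [H3,H2] ; pick H2
  - 247.47.56.165/32 clear@32
  - 247.0.0.0/8 clear@8
  add 0.0.0.0/0 -> H2 at depth 0
  add 254.164.98.112/28 -> H2 at depth 28
  add 63.64.0.0/12 -> H1 at depth 12
  add 0.0.0.0/0 -> H0 at depth 0
  add 247.0.0.0/8 -> H2 at depth 8
  Q 32.0.0.0: descend 001 ; hops seen [H0,H2] ; pick H2
  add 254.160.0.0/12 -> H1 at depth 12
  add 254.164.98.112/28 -> H3 at depth 28
  Q 116.248.214.219: descend 0 ; hops seen [H0] ; pick H0
  add 63.0.0.0/8 -> H3 at depth 8
  Q 187.31.138.221: descend 1 ; hops seen [H0] ; pick H0
  Q 247.0.0.160: descend 1111011100 ; hops seen [H0,H3,H2] ; pick H2
  add 247.47.48.0/20 -> H0 at depth 20
  add 247.32.0.0/12 -> H0 at depth 12
  Q 254.164.98.112: descend 1111111010100100011000100111 ; hops seen [H0,H3,H1,H3] ; pick H3
  add 254.164.98.112/28 -> H3 at depth 28
  Q 49.192.70.225: descend 0011 ; hops seen [H0,H2] ; pick H2

== LOOKUPS ==
["no-route","H2","H2","H2","H0","H2","H2","H0","H0","H2","H3","H2"]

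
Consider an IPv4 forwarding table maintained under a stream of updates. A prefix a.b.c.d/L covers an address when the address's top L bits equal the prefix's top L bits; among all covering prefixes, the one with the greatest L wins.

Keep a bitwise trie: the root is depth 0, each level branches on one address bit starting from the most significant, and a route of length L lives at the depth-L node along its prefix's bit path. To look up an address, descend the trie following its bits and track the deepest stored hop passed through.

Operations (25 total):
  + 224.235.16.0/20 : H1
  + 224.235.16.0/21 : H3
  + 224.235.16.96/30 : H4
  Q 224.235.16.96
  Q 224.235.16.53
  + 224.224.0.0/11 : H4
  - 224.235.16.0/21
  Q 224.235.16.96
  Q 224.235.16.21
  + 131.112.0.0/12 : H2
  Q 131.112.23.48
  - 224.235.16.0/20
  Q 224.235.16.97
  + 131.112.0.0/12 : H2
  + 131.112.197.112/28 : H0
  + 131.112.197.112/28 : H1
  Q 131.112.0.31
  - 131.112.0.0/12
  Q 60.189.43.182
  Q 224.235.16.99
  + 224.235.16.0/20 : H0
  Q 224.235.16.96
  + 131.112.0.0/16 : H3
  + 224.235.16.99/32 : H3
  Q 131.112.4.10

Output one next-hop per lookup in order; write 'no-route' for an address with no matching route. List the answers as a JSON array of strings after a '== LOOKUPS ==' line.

Apply in order:
  + 224.235.16.0/20 (H1) depth=20
  + 224.235.16.0/21 (H3) depth=21
  + 224.235.16.96/30 (H4) depth=30
  ? 224.235.16.96  path d0:-→d1:-→d2:-→d3:-→d4:-→d5:-→d6:-→d7:-→d8:-→d9:-→d10:-→d11:-→d12:-→d13:-→d14:-→d15:-→d16:-→d17:-→d18:-→d19:-→d20:H1→d21:H3→d22:-→d23:-→d24:-→d25:-→d26:-→d27:-→d28:-→d29:-→d30:H4  best=H4
  ? 224.235.16.53  path d0:-→d1:-→d2:-→d3:-→d4:-→d5:-→d6:-→d7:-→d8:-→d9:-→d10:-→d11:-→d12:-→d13:-→d14:-→d15:-→d16:-→d17:-→d18:-→d19:-→d20:H1→d21:H3→d22:-→d23:-→d24:-→d25:-  best=H3
  + 224.224.0.0/11 (H4) depth=11
  del 224.235.16.0/21 (clear depth 21)
  ? 224.235.16.96  path d0:-→d1:-→d2:-→d3:-→d4:-→d5:-→d6:-→d7:-→d8:-→d9:-→d10:-→d11:H4→d12:-→d13:-→d14:-→d15:-→d16:-→d17:-→d18:-→d19:-→d20:H1→d21:-→d22:-→d23:-→d24:-→d25:-→d26:-→d27:-→d28:-→d29:-→d30:H4  best=H4
  ? 224.235.16.21  path d0:-→d1:-→d2:-→d3:-→d4:-→d5:-→d6:-→d7:-→d8:-→d9:-→d10:-→d11:H4→d12:-→d13:-→d14:-→d15:-→d16:-→d17:-→d18:-→d19:-→d20:H1→d21:-→d22:-→d23:-→d24:-→d25:-  best=H1
  + 131.112.0.0/12 (H2) depth=12
  ? 131.112.23.48  path d0:-→d1:-→d2:-→d3:-→d4:-→d5:-→d6:-→d7:-→d8:-→d9:-→d10:-→d11:-→d12:H2  best=H2
  del 224.235.16.0/20 (clear depth 20)
  ? 224.235.16.97  path d0:-→d1:-→d2:-→d3:-→d4:-→d5:-→d6:-→d7:-→d8:-→d9:-→d10:-→d11:H4→d12:-→d13:-→d14:-→d15:-→d16:-→d17:-→d18:-→d19:-→d20:-→d21:-→d22:-→d23:-→d24:-→d25:-→d26:-→d27:-→d28:-→d29:-→d30:H4  best=H4
  + 131.112.0.0/12 (H2) depth=12
  + 131.112.197.112/28 (H0) depth=28
  + 131.112.197.112/28 (H1) depth=28
  ? 131.112.0.31  path d0:-→d1:-→d2:-→d3:-→d4:-→d5:-→d6:-→d7:-→d8:-→d9:-→d10:-→d11:-→d12:H2→d13:-→d14:-→d15:-→d16:-  best=H2
  del 131.112.0.0/12 (clear depth 12)
  ? 60.189.43.182  path d0:-  best=no-route
  ? 224.235.16.99  path d0:-→d1:-→d2:-→d3:-→d4:-→d5:-→d6:-→d7:-→d8:-→d9:-→d10:-→d11:H4→d12:-→d13:-→d14:-→d15:-→d16:-→d17:-→d18:-→d19:-→d20:-→d21:-→d22:-→d23:-→d24:-→d25:-→d26:-→d27:-→d28:-→d29:-→d30:H4  best=H4
  + 224.235.16.0/20 (H0) depth=20
  ? 224.235.16.96  path d0:-→d1:-→d2:-→d3:-→d4:-→d5:-→d6:-→d7:-→d8:-→d9:-→d10:-→d11:H4→d12:-→d13:-→d14:-→d15:-→d16:-→d17:-→d18:-→d19:-→d20:H0→d21:-→d22:-→d23:-→d24:-→d25:-→d26:-→d27:-→d28:-→d29:-→d30:H4  best=H4
  + 131.112.0.0/16 (H3) depth=16
  + 224.235.16.99/32 (H3) depth=32
  ? 131.112.4.10  path d0:-→d1:-→d2:-→d3:-→d4:-→d5:-→d6:-→d7:-→d8:-→d9:-→d10:-→d11:-→d12:-→d13:-→d14:-→d15:-→d16:H3  best=H3

== LOOKUPS ==
["H4","H3","H4","H1","H2","H4","H2","no-route","H4","H4","H3"]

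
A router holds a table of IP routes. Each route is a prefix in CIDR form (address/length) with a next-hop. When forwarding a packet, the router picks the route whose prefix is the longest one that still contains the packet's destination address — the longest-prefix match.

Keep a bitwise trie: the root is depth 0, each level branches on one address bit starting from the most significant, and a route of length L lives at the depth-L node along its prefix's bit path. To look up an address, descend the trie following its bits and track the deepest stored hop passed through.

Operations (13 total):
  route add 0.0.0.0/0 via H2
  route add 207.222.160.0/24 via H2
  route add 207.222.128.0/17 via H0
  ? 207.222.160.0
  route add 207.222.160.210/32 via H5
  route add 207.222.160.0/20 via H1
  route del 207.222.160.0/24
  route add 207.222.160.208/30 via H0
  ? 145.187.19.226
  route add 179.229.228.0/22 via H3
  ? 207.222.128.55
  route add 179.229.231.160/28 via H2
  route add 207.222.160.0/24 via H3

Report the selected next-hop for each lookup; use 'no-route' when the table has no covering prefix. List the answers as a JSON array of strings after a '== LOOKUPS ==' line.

Trace:
  add 0.0.0.0/0 -> H2 at depth 0
  add 207.222.160.0/24 -> H2 at depth 24
  add 207.222.128.0/17 -> H0 at depth 17
  Q 207.222.160.0: descend 110011111101111010100000 ; hops seen [H2,H0,H2] ; pick H2
  add 207.222.160.210/32 -> H5 at depth 32
  add 207.222.160.0/20 -> H1 at depth 20
  del 207.222.160.0/24 (clear depth 24)
  add 207.222.160.208/30 -> H0 at depth 30
  Q 145.187.19.226: descend 1 ; hops seen [H2] ; pick H2
  add 179.229.228.0/22 -> H3 at depth 22
  Q 207.222.128.55: descend 110011111101111010 ; hops seen [H2,H0] ; pick H0
  add 179.229.231.160/28 -> H2 at depth 28
  add 207.222.160.0/24 -> H3 at depth 24

== LOOKUPS ==
["H2","H2","H0"]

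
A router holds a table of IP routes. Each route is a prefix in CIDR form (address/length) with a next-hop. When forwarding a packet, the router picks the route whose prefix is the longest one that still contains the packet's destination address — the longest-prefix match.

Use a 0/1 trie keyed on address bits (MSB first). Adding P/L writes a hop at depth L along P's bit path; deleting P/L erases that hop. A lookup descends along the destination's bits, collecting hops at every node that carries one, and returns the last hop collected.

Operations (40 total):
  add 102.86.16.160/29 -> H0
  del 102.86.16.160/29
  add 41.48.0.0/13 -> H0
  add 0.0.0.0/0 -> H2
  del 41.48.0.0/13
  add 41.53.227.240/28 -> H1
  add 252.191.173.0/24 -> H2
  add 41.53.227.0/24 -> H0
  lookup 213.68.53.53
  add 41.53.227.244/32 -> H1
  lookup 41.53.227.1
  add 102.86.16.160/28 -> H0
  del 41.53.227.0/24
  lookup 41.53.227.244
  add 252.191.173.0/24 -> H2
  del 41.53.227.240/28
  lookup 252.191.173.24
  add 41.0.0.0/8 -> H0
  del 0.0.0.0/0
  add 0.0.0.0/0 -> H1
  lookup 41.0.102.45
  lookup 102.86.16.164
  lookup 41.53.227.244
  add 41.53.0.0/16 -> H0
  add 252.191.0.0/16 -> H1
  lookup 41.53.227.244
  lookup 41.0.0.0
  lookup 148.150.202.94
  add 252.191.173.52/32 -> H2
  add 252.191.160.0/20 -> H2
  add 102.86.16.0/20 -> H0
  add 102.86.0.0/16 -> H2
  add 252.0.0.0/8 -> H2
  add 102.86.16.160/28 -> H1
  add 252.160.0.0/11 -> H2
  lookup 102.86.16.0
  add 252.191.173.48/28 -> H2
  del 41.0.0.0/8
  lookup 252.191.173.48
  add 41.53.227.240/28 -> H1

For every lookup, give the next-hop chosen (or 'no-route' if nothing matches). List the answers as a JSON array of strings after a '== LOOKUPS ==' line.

Process each operation:
  + 102.86.16.160/29 (H0) depth=29
  del 102.86.16.160/29 (clear depth 29)
  + 41.48.0.0/13 (H0) depth=13
  + 0.0.0.0/0 (H2) depth=0
  del 41.48.0.0/13 (clear depth 13)
  + 41.53.227.240/28 (H1) depth=28
  + 252.191.173.0/24 (H2) depth=24
  + 41.53.227.0/24 (H0) depth=24
  ? 213.68.53.53  path d0:H2→d1:-→d2:-  best=H2
  + 41.53.227.244/32 (H1) depth=32
  ? 41.53.227.1  path d0:H2→d1:-→d2:-→d3:-→d4:-→d5:-→d6:-→d7:-→d8:-→d9:-→d10:-→d11:-→d12:-→d13:-→d14:-→d15:-→d16:-→d17:-→d18:-→d19:-→d20:-→d21:-→d22:-→d23:-→d24:H0  best=H0
  + 102.86.16.160/28 (H0) depth=28
  del 41.53.227.0/24 (clear depth 24)
  ? 41.53.227.244  path d0:H2→d1:-→d2:-→d3:-→d4:-→d5:-→d6:-→d7:-→d8:-→d9:-→d10:-→d11:-→d12:-→d13:-→d14:-→d15:-→d16:-→d17:-→d18:-→d19:-→d20:-→d21:-→d22:-→d23:-→d24:-→d25:-→d26:-→d27:-→d28:H1→d29:-→d30:-→d31:-→d32:H1  best=H1
  + 252.191.173.0/24 (H2) depth=24
  del 41.53.227.240/28 (clear depth 28)
  ? 252.191.173.24  path d0:H2→d1:-→d2:-→d3:-→d4:-→d5:-→d6:-→d7:-→d8:-→d9:-→d10:-→d11:-→d12:-→d13:-→d14:-→d15:-→d16:-→d17:-→d18:-→d19:-→d20:-→d21:-→d22:-→d23:-→d24:H2  best=H2
  + 41.0.0.0/8 (H0) depth=8
  del 0.0.0.0/0 (clear depth 0)
  + 0.0.0.0/0 (H1) depth=0
  ? 41.0.102.45  path d0:H1→d1:-→d2:-→d3:-→d4:-→d5:-→d6:-→d7:-→d8:H0→d9:-→d10:-  best=H0
  ? 102.86.16.164  path d0:H1→d1:-→d2:-→d3:-→d4:-→d5:-→d6:-→d7:-→d8:-→d9:-→d10:-→d11:-→d12:-→d13:-→d14:-→d15:-→d16:-→d17:-→d18:-→d19:-→d20:-→d21:-→d22:-→d23:-→d24:-→d25:-→d26:-→d27:-→d28:H0→d29:-  best=H0
  ? 41.53.227.244  path d0:H1→d1:-→d2:-→d3:-→d4:-→d5:-→d6:-→d7:-→d8:H0→d9:-→d10:-→d11:-→d12:-→d13:-→d14:-→d15:-→d16:-→d17:-→d18:-→d19:-→d20:-→d21:-→d22:-→d23:-→d24:-→d25:-→d26:-→d27:-→d28:-→d29:-→d30:-→d31:-→d32:H1  best=H1
  + 41.53.0.0/16 (H0) depth=16
  + 252.191.0.0/16 (H1) depth=16
  ? 41.53.227.244  path d0:H1→d1:-→d2:-→d3:-→d4:-→d5:-→d6:-→d7:-→d8:H0→d9:-→d10:-→d11:-→d12:-→d13:-→d14:-→d15:-→d16:H0→d17:-→d18:-→d19:-→d20:-→d21:-→d22:-→d23:-→d24:-→d25:-→d26:-→d27:-→d28:-→d29:-→d30:-→d31:-→d32:H1  best=H1
  ? 41.0.0.0  path d0:H1→d1:-→d2:-→d3:-→d4:-→d5:-→d6:-→d7:-→d8:H0→d9:-→d10:-  best=H0
  ? 148.150.202.94  path d0:H1→d1:-  best=H1
  + 252.191.173.52/32 (H2) depth=32
  + 252.191.160.0/20 (H2) depth=20
  + 102.86.16.0/20 (H0) depth=20
  + 102.86.0.0/16 (H2) depth=16
  + 252.0.0.0/8 (H2) depth=8
  + 102.86.16.160/28 (H1) depth=28
  + 252.160.0.0/11 (H2) depth=11
  ? 102.86.16.0  path d0:H1→d1:-→d2:-→d3:-→d4:-→d5:-→d6:-→d7:-→d8:-→d9:-→d10:-→d11:-→d12:-→d13:-→d14:-→d15:-→d16:H2→d17:-→d18:-→d19:-→d20:H0→d21:-→d22:-→d23:-→d24:-  best=H0
  + 252.191.173.48/28 (H2) depth=28
  del 41.0.0.0/8 (clear depth 8)
  ? 252.191.173.48  path d0:H1→d1:-→d2:-→d3:-→d4:-→d5:-→d6:-→d7:-→d8:H2→d9:-→d10:-→d11:H2→d12:-→d13:-→d14:-→d15:-→d16:H1→d17:-→d18:-→d19:-→d20:H2→d21:-→d22:-→d23:-→d24:H2→d25:-→d26:-→d27:-→d28:H2→d29:-  best=H2
  + 41.53.227.240/28 (H1) depth=28

== LOOKUPS ==
["H2","H0","H1","H2","H0","H0","H1","H1","H0","H1","H0","H2"]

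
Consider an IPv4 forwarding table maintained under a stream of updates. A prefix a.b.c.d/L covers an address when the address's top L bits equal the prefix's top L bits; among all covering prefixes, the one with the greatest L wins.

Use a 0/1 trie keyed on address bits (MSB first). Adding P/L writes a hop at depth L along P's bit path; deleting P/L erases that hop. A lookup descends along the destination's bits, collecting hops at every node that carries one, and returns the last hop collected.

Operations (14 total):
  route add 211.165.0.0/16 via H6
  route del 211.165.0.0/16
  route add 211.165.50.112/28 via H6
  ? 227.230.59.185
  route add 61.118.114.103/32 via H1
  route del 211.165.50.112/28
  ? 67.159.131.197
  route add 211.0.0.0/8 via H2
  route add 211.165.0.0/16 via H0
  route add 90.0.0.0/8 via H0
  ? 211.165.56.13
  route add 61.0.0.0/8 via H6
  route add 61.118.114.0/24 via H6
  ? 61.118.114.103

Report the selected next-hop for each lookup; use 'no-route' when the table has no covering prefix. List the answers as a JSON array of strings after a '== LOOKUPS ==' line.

Process each operation:
  add 211.165.0.0/16 -> H6 at depth 16
  - 211.165.0.0/16 clear@16
  add 211.165.50.112/28 -> H6 at depth 28
  Q 227.230.59.185: descend 11 ; hops seen [∅] ; pick no-route
  add 61.118.114.103/32 -> H1 at depth 32
  - 211.165.50.112/28 clear@28
  Q 67.159.131.197: descend 0 ; hops seen [∅] ; pick no-route
  add 211.0.0.0/8 -> H2 at depth 8
  add 211.165.0.0/16 -> H0 at depth 16
  add 90.0.0.0/8 -> H0 at depth 8
  Q 211.165.56.13: descend 11010011101001010011 ; hops seen [H2,H0] ; pick H0
  add 61.0.0.0/8 -> H6 at depth 8
  add 61.118.114.0/24 -> H6 at depth 24
  Q 61.118.114.103: descend 00111101011101100111001001100111 ; hops seen [H6,H6,H1] ; pick H1

== LOOKUPS ==
["no-route","no-route","H0","H1"]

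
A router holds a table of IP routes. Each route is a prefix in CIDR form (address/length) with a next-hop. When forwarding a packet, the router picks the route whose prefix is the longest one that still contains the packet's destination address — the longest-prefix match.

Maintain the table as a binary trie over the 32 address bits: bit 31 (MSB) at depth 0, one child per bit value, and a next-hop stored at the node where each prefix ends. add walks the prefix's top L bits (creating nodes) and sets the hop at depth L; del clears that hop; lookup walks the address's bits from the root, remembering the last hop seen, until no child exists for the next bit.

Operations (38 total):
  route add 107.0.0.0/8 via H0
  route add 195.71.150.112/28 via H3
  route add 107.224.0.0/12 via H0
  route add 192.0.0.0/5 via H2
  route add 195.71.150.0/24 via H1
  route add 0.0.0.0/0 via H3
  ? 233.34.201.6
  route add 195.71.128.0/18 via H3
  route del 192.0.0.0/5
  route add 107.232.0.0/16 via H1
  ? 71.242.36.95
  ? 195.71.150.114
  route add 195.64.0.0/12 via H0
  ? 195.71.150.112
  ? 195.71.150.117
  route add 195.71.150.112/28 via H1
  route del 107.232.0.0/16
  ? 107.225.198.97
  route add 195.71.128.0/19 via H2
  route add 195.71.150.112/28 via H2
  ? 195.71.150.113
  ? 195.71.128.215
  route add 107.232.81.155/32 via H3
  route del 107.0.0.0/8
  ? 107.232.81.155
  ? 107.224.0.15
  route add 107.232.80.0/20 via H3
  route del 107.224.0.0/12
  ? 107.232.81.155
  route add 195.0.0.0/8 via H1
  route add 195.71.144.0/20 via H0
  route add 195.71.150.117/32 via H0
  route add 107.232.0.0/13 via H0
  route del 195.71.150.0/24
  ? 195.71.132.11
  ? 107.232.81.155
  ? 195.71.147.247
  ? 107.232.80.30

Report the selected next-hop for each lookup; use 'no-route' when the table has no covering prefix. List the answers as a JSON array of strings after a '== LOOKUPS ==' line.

Apply in order:
  + 107.0.0.0/8 (H0) depth=8
  + 195.71.150.112/28 (H3) depth=28
  + 107.224.0.0/12 (H0) depth=12
  + 192.0.0.0/5 (H2) depth=5
  + 195.71.150.0/24 (H1) depth=24
  + 0.0.0.0/0 (H3) depth=0
  lookup 233.34.201.6: bits 11 walk d0:H3→d1:-→d2:- -> H3
  + 195.71.128.0/18 (H3) depth=18
  - 192.0.0.0/5 clear@5
  + 107.232.0.0/16 (H1) depth=16
  lookup 71.242.36.95: bits 01 walk d0:H3→d1:-→d2:- -> H3
  lookup 195.71.150.114: bits 1100001101000111100101100111 walk d0:H3→d1:-→d2:-→d3:-→d4:-→d5:-→d6:-→d7:-→d8:-→d9:-→d10:-→d11:-→d12:-→d13:-→d14:-→d15:-→d16:-→d17:-→d18:H3→d19:-→d20:-→d21:-→d22:-→d23:-→d24:H1→d25:-→d26:-→d27:-→d28:H3 -> H3
  + 195.64.0.0/12 (H0) depth=12
  lookup 195.71.150.112: bits 1100001101000111100101100111 walk d0:H3→d1:-→d2:-→d3:-→d4:-→d5:-→d6:-→d7:-→d8:-→d9:-→d10:-→d11:-→d12:H0→d13:-→d14:-→d15:-→d16:-→d17:-→d18:H3→d19:-→d20:-→d21:-→d22:-→d23:-→d24:H1→d25:-→d26:-→d27:-→d28:H3 -> H3
  lookup 195.71.150.117: bits 1100001101000111100101100111 walk d0:H3→d1:-→d2:-→d3:-→d4:-→d5:-→d6:-→d7:-→d8:-→d9:-→d10:-→d11:-→d12:H0→d13:-→d14:-→d15:-→d16:-→d17:-→d18:H3→d19:-→d20:-→d21:-→d22:-→d23:-→d24:H1→d25:-→d26:-→d27:-→d28:H3 -> H3
  + 195.71.150.112/28 (H1) depth=28
  - 107.232.0.0/16 clear@16
  lookup 107.225.198.97: bits 011010111110 walk d0:H3→d1:-→d2:-→d3:-→d4:-→d5:-→d6:-→d7:-→d8:H0→d9:-→d10:-→d11:-→d12:H0 -> H0
  + 195.71.128.0/19 (H2) depth=19
  + 195.71.150.112/28 (H2) depth=28
  lookup 195.71.150.113: bits 1100001101000111100101100111 walk d0:H3→d1:-→d2:-→d3:-→d4:-→d5:-→d6:-→d7:-→d8:-→d9:-→d10:-→d11:-→d12:H0→d13:-→d14:-→d15:-→d16:-→d17:-→d18:H3→d19:H2→d20:-→d21:-→d22:-→d23:-→d24:H1→d25:-→d26:-→d27:-→d28:H2 -> H2
  lookup 195.71.128.215: bits 1100001101000111100 walk d0:H3→d1:-→d2:-→d3:-→d4:-→d5:-→d6:-→d7:-→d8:-→d9:-→d10:-→d11:-→d12:H0→d13:-→d14:-→d15:-→d16:-→d17:-→d18:H3→d19:H2 -> H2
  + 107.232.81.155/32 (H3) depth=32
  - 107.0.0.0/8 clear@8
  lookup 107.232.81.155: bits 01101011111010000101000110011011 walk d0:H3→d1:-→d2:-→d3:-→d4:-→d5:-→d6:-→d7:-→d8:-→d9:-→d10:-→d11:-→d12:H0→d13:-→d14:-→d15:-→d16:-→d17:-→d18:-→d19:-→d20:-→d21:-→d22:-→d23:-→d24:-→d25:-→d26:-→d27:-→d28:-→d29:-→d30:-→d31:-→d32:H3 -> H3
  lookup 107.224.0.15: bits 011010111110 walk d0:H3→d1:-→d2:-→d3:-→d4:-→d5:-→d6:-→d7:-→d8:-→d9:-→d10:-→d11:-→d12:H0 -> H0
  + 107.232.80.0/20 (H3) depth=20
  - 107.224.0.0/12 clear@12
  lookup 107.232.81.155: bits 01101011111010000101000110011011 walk d0:H3→d1:-→d2:-→d3:-→d4:-→d5:-→d6:-→d7:-→d8:-→d9:-→d10:-→d11:-→d12:-→d13:-→d14:-→d15:-→d16:-→d17:-→d18:-→d19:-→d20:H3→d21:-→d22:-→d23:-→d24:-→d25:-→d26:-→d27:-→d28:-→d29:-→d30:-→d31:-→d32:H3 -> H3
  + 195.0.0.0/8 (H1) depth=8
  + 195.71.144.0/20 (H0) depth=20
  + 195.71.150.117/32 (H0) depth=32
  + 107.232.0.0/13 (H0) depth=13
  - 195.71.150.0/24 clear@24
  lookup 195.71.132.11: bits 1100001101000111100 walk d0:H3→d1:-→d2:-→d3:-→d4:-→d5:-→d6:-→d7:-→d8:H1→d9:-→d10:-→d11:-→d12:H0→d13:-→d14:-→d15:-→d16:-→d17:-→d18:H3→d19:H2 -> H2
  lookup 107.232.81.155: bits 01101011111010000101000110011011 walk d0:H3→d1:-→d2:-→d3:-→d4:-→d5:-→d6:-→d7:-→d8:-→d9:-→d10:-→d11:-→d12:-→d13:H0→d14:-→d15:-→d16:-→d17:-→d18:-→d19:-→d20:H3→d21:-→d22:-→d23:-→d24:-→d25:-→d26:-→d27:-→d28:-→d29:-→d30:-→d31:-→d32:H3 -> H3
  lookup 195.71.147.247: bits 110000110100011110010 walk d0:H3→d1:-→d2:-→d3:-→d4:-→d5:-→d6:-→d7:-→d8:H1→d9:-→d10:-→d11:-→d12:H0→d13:-→d14:-→d15:-→d16:-→d17:-→d18:H3→d19:H2→d20:H0→d21:- -> H0
  lookup 107.232.80.30: bits 01101011111010000101000 walk d0:H3→d1:-→d2:-→d3:-→d4:-→d5:-→d6:-→d7:-→d8:-→d9:-→d10:-→d11:-→d12:-→d13:H0→d14:-→d15:-→d16:-→d17:-→d18:-→d19:-→d20:H3→d21:-→d22:-→d23:- -> H3

== LOOKUPS ==
["H3","H3","H3","H3","H3","H0","H2","H2","H3","H0","H3","H2","H3","H0","H3"]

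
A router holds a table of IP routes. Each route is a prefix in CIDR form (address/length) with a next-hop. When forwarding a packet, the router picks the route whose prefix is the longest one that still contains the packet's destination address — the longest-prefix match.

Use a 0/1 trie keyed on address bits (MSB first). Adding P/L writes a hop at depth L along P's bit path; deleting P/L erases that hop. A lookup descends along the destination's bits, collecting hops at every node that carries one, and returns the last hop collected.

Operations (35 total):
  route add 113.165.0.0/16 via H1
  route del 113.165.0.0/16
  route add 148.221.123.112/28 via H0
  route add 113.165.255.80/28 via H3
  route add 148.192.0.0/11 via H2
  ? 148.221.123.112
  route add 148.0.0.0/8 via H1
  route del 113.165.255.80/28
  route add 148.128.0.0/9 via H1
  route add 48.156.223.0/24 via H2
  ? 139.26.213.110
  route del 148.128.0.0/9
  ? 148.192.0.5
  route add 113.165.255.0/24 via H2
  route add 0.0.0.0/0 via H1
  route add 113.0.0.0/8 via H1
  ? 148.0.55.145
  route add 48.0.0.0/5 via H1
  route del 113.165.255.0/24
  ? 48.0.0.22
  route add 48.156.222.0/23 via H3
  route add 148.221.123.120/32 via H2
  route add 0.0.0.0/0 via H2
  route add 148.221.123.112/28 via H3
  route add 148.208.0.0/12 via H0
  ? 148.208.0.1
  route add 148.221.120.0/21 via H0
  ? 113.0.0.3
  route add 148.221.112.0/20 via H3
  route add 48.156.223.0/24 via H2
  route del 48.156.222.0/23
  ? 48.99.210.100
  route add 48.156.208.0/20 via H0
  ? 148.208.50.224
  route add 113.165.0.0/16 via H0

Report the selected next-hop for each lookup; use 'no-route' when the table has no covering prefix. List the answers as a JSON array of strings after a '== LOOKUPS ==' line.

Apply in order:
  + 113.165.0.0/16 (H1) depth=16
  del 113.165.0.0/16 (clear depth 16)
  + 148.221.123.112/28 (H0) depth=28
  + 113.165.255.80/28 (H3) depth=28
  + 148.192.0.0/11 (H2) depth=11
  ? 148.221.123.112  path d0:-→d1:-→d2:-→d3:-→d4:-→d5:-→d6:-→d7:-→d8:-→d9:-→d10:-→d11:H2→d12:-→d13:-→d14:-→d15:-→d16:-→d17:-→d18:-→d19:-→d20:-→d21:-→d22:-→d23:-→d24:-→d25:-→d26:-→d27:-→d28:H0  best=H0
  + 148.0.0.0/8 (H1) depth=8
  del 113.165.255.80/28 (clear depth 28)
  + 148.128.0.0/9 (H1) depth=9
  + 48.156.223.0/24 (H2) depth=24
  ? 139.26.213.110  path d0:-→d1:-→d2:-→d3:-  best=no-route
  del 148.128.0.0/9 (clear depth 9)
  ? 148.192.0.5  path d0:-→d1:-→d2:-→d3:-→d4:-→d5:-→d6:-→d7:-→d8:H1→d9:-→d10:-→d11:H2  best=H2
  + 113.165.255.0/24 (H2) depth=24
  + 0.0.0.0/0 (H1) depth=0
  + 113.0.0.0/8 (H1) depth=8
  ? 148.0.55.145  path d0:H1→d1:-→d2:-→d3:-→d4:-→d5:-→d6:-→d7:-→d8:H1  best=H1
  + 48.0.0.0/5 (H1) depth=5
  del 113.165.255.0/24 (clear depth 24)
  ? 48.0.0.22  path d0:H1→d1:-→d2:-→d3:-→d4:-→d5:H1→d6:-→d7:-→d8:-  best=H1
  + 48.156.222.0/23 (H3) depth=23
  + 148.221.123.120/32 (H2) depth=32
  + 0.0.0.0/0 (H2) depth=0
  + 148.221.123.112/28 (H3) depth=28
  + 148.208.0.0/12 (H0) depth=12
  ? 148.208.0.1  path d0:H2→d1:-→d2:-→d3:-→d4:-→d5:-→d6:-→d7:-→d8:H1→d9:-→d10:-→d11:H2→d12:H0  best=H0
  + 148.221.120.0/21 (H0) depth=21
  ? 113.0.0.3  path d0:H2→d1:-→d2:-→d3:-→d4:-→d5:-→d6:-→d7:-→d8:H1  best=H1
  + 148.221.112.0/20 (H3) depth=20
  + 48.156.223.0/24 (H2) depth=24
  del 48.156.222.0/23 (clear depth 23)
  ? 48.99.210.100  path d0:H2→d1:-→d2:-→d3:-→d4:-→d5:H1→d6:-→d7:-→d8:-  best=H1
  + 48.156.208.0/20 (H0) depth=20
  ? 148.208.50.224  path d0:H2→d1:-→d2:-→d3:-→d4:-→d5:-→d6:-→d7:-→d8:H1→d9:-→d10:-→d11:H2→d12:H0  best=H0
  + 113.165.0.0/16 (H0) depth=16

== LOOKUPS ==
["H0","no-route","H2","H1","H1","H0","H1","H1","H0"]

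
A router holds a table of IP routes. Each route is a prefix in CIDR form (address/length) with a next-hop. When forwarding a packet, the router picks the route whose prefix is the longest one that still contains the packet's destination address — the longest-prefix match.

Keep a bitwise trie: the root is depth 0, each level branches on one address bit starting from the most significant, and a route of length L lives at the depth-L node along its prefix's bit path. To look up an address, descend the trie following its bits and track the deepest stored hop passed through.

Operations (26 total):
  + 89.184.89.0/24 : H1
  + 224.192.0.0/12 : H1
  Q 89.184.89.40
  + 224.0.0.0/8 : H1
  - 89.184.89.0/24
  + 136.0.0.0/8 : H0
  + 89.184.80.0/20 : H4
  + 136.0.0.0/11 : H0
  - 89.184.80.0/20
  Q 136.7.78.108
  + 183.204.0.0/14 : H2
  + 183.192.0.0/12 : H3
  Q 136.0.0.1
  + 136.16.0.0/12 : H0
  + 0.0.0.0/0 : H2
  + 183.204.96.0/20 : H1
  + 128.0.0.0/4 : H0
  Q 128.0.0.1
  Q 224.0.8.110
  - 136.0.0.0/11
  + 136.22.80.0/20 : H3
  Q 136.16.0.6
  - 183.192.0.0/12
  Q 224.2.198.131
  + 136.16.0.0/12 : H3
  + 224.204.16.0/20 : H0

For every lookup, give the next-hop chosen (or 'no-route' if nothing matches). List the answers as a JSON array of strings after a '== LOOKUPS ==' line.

Apply in order:
  add 89.184.89.0/24 -> H1 at depth 24
  add 224.192.0.0/12 -> H1 at depth 12
  lookup 89.184.89.40: bits 010110011011100001011001 walk d0:-→d1:-→d2:-→d3:-→d4:-→d5:-→d6:-→d7:-→d8:-→d9:-→d10:-→d11:-→d12:-→d13:-→d14:-→d15:-→d16:-→d17:-→d18:-→d19:-→d20:-→d21:-→d22:-→d23:-→d24:H1 -> H1
  add 224.0.0.0/8 -> H1 at depth 8
  - 89.184.89.0/24 clear@24
  add 136.0.0.0/8 -> H0 at depth 8
  add 89.184.80.0/20 -> H4 at depth 20
  add 136.0.0.0/11 -> H0 at depth 11
  - 89.184.80.0/20 clear@20
  lookup 136.7.78.108: bits 10001000000 walk d0:-→d1:-→d2:-→d3:-→d4:-→d5:-→d6:-→d7:-→d8:H0→d9:-→d10:-→d11:H0 -> H0
  add 183.204.0.0/14 -> H2 at depth 14
  add 183.192.0.0/12 -> H3 at depth 12
  lookup 136.0.0.1: bits 10001000000 walk d0:-→d1:-→d2:-→d3:-→d4:-→d5:-→d6:-→d7:-→d8:H0→d9:-→d10:-→d11:H0 -> H0
  add 136.16.0.0/12 -> H0 at depth 12
  add 0.0.0.0/0 -> H2 at depth 0
  add 183.204.96.0/20 -> H1 at depth 20
  add 128.0.0.0/4 -> H0 at depth 4
  lookup 128.0.0.1: bits 1000 walk d0:H2→d1:-→d2:-→d3:-→d4:H0 -> H0
  lookup 224.0.8.110: bits 11100000 walk d0:H2→d1:-→d2:-→d3:-→d4:-→d5:-→d6:-→d7:-→d8:H1 -> H1
  - 136.0.0.0/11 clear@11
  add 136.22.80.0/20 -> H3 at depth 20
  lookup 136.16.0.6: bits 1000100000010 walk d0:H2→d1:-→d2:-→d3:-→d4:H0→d5:-→d6:-→d7:-→d8:H0→d9:-→d10:-→d11:-→d12:H0→d13:- -> H0
  - 183.192.0.0/12 clear@12
  lookup 224.2.198.131: bits 11100000 walk d0:H2→d1:-→d2:-→d3:-→d4:-→d5:-→d6:-→d7:-→d8:H1 -> H1
  add 136.16.0.0/12 -> H3 at depth 12
  add 224.204.16.0/20 -> H0 at depth 20

== LOOKUPS ==
["H1","H0","H0","H0","H1","H0","H1"]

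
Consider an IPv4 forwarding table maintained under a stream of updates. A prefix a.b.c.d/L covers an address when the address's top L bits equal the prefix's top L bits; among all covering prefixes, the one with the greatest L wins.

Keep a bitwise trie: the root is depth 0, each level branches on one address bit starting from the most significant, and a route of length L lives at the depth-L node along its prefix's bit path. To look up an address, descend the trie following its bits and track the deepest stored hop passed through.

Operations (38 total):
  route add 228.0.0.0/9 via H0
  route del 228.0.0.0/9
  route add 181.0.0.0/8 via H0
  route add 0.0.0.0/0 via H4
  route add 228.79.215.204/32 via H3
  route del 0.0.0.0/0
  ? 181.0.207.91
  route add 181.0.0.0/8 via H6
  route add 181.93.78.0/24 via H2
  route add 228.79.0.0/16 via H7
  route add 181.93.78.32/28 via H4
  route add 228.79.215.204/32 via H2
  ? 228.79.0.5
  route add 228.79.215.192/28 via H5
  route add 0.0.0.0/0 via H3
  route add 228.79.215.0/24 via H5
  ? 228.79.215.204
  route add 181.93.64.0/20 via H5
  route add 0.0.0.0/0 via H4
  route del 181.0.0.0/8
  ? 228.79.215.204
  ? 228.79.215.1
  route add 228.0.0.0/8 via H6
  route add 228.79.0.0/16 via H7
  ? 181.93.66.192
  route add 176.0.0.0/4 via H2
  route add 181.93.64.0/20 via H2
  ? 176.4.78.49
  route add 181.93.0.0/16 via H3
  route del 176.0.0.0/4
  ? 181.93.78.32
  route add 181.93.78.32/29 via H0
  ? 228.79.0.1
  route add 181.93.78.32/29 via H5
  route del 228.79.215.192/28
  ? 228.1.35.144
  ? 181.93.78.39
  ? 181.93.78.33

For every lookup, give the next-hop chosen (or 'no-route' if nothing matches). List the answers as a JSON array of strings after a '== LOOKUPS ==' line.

Apply in order:
  add 228.0.0.0/9 -> H0 at depth 9
  del 228.0.0.0/9 (clear depth 9)
  add 181.0.0.0/8 -> H0 at depth 8
  add 0.0.0.0/0 -> H4 at depth 0
  add 228.79.215.204/32 -> H3 at depth 32
  del 0.0.0.0/0 (clear depth 0)
  Q 181.0.207.91: descend 10110101 ; hops seen [H0] ; pick H0
  add 181.0.0.0/8 -> H6 at depth 8
  add 181.93.78.0/24 -> H2 at depth 24
  add 228.79.0.0/16 -> H7 at depth 16
  add 181.93.78.32/28 -> H4 at depth 28
  add 228.79.215.204/32 -> H2 at depth 32
  Q 228.79.0.5: descend 1110010001001111 ; hops seen [H7] ; pick H7
  add 228.79.215.192/28 -> H5 at depth 28
  add 0.0.0.0/0 -> H3 at depth 0
  add 228.79.215.0/24 -> H5 at depth 24
  Q 228.79.215.204: descend 11100100010011111101011111001100 ; hops seen [H3,H7,H5,H5,H2] ; pick H2
  add 181.93.64.0/20 -> H5 at depth 20
  add 0.0.0.0/0 -> H4 at depth 0
  del 181.0.0.0/8 (clear depth 8)
  Q 228.79.215.204: descend 11100100010011111101011111001100 ; hops seen [H4,H7,H5,H5,H2] ; pick H2
  Q 228.79.215.1: descend 111001000100111111010111 ; hops seen [H4,H7,H5] ; pick H5
  add 228.0.0.0/8 -> H6 at depth 8
  add 228.79.0.0/16 -> H7 at depth 16
  Q 181.93.66.192: descend 10110101010111010100 ; hops seen [H4,H5] ; pick H5
  add 176.0.0.0/4 -> H2 at depth 4
  add 181.93.64.0/20 -> H2 at depth 20
  Q 176.4.78.49: descend 10110 ; hops seen [H4,H2] ; pick H2
  add 181.93.0.0/16 -> H3 at depth 16
  del 176.0.0.0/4 (clear depth 4)
  Q 181.93.78.32: descend 1011010101011101010011100010 ; hops seen [H4,H3,H2,H2,H4] ; pick H4
  add 181.93.78.32/29 -> H0 at depth 29
  Q 228.79.0.1: descend 1110010001001111 ; hops seen [H4,H6,H7] ; pick H7
  add 181.93.78.32/29 -> H5 at depth 29
  del 228.79.215.192/28 (clear depth 28)
  Q 228.1.35.144: descend 111001000 ; hops seen [H4,H6] ; pick H6
  Q 181.93.78.39: descend 10110101010111010100111000100 ; hops seen [H4,H3,H2,H2,H4,H5] ; pick H5
  Q 181.93.78.33: descend 10110101010111010100111000100 ; hops seen [H4,H3,H2,H2,H4,H5] ; pick H5

== LOOKUPS ==
["H0","H7","H2","H2","H5","H5","H2","H4","H7","H6","H5","H5"]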